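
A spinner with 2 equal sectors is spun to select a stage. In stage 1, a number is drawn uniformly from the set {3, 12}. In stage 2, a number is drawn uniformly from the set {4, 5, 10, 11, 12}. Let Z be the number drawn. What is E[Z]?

E[Z | stage 1] = (3+12)/2 = 15/2.
E[Z | stage 2] = (4+5+10+11+12)/5 = 42/5.
E[Z] = (1/2)·(15/2) + (1/2)·(42/5) = 159/20.

159/20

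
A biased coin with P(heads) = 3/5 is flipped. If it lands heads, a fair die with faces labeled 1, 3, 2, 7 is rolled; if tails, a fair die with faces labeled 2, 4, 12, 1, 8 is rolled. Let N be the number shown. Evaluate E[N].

411/100

E[N | heads] = (1+3+2+7)/4 = 13/4.
E[N | tails] = (2+4+12+1+8)/5 = 27/5.
By the law of total expectation,
E[N] = (3/5)·(13/4) + (2/5)·(27/5) = 411/100.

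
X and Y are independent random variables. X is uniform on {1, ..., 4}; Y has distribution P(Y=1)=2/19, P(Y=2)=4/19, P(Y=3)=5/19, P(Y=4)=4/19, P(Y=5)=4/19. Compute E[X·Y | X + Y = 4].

P(X + Y = 4) = 11/76.
Summing XY·P(x,y) over outcomes with X + Y = 4 gives 37/76.
E[X·Y | X + Y = 4] = (37/76) / (11/76) = 37/11.

37/11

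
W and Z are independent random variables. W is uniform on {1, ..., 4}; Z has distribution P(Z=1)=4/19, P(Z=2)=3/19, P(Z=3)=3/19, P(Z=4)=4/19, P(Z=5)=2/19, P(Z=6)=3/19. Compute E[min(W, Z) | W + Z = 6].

P(W + Z = 6) = 3/19.
Summing min(W,Z)·P(x,y) over outcomes with W + Z = 6 gives 25/76.
E[min(W, Z) | W + Z = 6] = (25/76) / (3/19) = 25/12.

25/12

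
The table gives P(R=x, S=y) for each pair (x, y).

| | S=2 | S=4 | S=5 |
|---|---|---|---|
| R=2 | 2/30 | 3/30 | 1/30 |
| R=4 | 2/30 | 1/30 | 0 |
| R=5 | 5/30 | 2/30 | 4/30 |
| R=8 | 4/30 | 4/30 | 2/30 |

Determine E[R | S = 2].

P(S = 2) = 13/30.
Σ R·P over the event = 2·(2/30) + 4·(2/30) + 5·(5/30) + 8·(4/30) = 23/10.
E[R | S = 2] = (23/10) / (13/30) = 69/13.

69/13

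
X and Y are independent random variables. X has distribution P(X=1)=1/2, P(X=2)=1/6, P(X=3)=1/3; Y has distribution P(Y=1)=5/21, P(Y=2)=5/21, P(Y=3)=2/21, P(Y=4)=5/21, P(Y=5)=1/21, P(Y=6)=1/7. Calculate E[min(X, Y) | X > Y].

P(X > Y) = 25/126.
Summing min(X,Y)·P(x,y) over outcomes with X > Y gives 5/18.
E[min(X, Y) | X > Y] = (5/18) / (25/126) = 7/5.

7/5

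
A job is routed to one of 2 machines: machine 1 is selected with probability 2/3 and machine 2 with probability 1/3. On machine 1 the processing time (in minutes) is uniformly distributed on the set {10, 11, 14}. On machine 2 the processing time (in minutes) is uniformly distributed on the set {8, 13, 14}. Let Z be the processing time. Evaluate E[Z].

35/3

E[Z | machine 1] = (10+11+14)/3 = 35/3.
E[Z | machine 2] = (8+13+14)/3 = 35/3.
By the law of total expectation,
E[Z] = (2/3)·(35/3) + (1/3)·(35/3) = 35/3.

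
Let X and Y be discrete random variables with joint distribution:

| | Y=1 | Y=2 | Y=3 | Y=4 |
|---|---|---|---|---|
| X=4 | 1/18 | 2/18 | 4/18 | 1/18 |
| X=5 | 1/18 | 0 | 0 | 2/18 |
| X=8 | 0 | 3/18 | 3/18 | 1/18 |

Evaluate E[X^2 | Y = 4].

P(Y = 4) = 2/9.
Σ X^2·P over the event = 16·(1/18) + 25·(2/18) + 64·(1/18) = 65/9.
E[X^2 | Y = 4] = (65/9) / (2/9) = 65/2.

65/2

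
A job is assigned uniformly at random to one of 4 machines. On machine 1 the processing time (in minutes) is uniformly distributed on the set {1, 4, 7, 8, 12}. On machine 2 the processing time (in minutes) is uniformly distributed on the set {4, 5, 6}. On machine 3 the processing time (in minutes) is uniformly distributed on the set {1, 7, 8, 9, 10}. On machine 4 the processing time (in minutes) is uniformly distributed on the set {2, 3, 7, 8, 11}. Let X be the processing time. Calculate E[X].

123/20

E[X | machine 1] = (1+4+7+8+12)/5 = 32/5.
E[X | machine 2] = (4+5+6)/3 = 5.
E[X | machine 3] = (1+7+8+9+10)/5 = 7.
E[X | machine 4] = (2+3+7+8+11)/5 = 31/5.
E[X] = (1/4)·(32/5) + (1/4)·(5) + (1/4)·(7) + (1/4)·(31/5) = 123/20.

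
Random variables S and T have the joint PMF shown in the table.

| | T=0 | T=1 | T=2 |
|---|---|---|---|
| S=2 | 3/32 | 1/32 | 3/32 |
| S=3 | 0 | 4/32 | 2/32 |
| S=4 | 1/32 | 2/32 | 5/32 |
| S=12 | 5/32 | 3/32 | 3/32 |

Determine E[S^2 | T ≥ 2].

P(T ≥ 2) = 13/32.
Σ S^2·P over the event = 4·(3/32) + 9·(2/32) + 16·(5/32) + 144·(3/32) = 271/16.
E[S^2 | T ≥ 2] = (271/16) / (13/32) = 542/13.

542/13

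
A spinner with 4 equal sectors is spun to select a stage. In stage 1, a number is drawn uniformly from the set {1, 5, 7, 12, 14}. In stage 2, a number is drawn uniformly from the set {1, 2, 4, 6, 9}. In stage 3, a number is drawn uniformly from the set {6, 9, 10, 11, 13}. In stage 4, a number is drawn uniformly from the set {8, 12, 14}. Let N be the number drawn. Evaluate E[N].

25/3

E[N | stage 1] = (1+5+7+12+14)/5 = 39/5.
E[N | stage 2] = (1+2+4+6+9)/5 = 22/5.
E[N | stage 3] = (6+9+10+11+13)/5 = 49/5.
E[N | stage 4] = (8+12+14)/3 = 34/3.
By the law of total expectation,
E[N] = (1/4)·(39/5) + (1/4)·(22/5) + (1/4)·(49/5) + (1/4)·(34/3) = 25/3.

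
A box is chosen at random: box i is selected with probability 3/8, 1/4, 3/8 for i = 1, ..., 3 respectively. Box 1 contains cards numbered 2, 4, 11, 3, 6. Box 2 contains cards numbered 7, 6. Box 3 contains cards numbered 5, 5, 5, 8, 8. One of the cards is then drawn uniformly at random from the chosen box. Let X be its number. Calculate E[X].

59/10

E[X | box 1] = (2+4+11+3+6)/5 = 26/5.
E[X | box 2] = (7+6)/2 = 13/2.
E[X | box 3] = (5+5+5+8+8)/5 = 31/5.
By the law of total expectation,
E[X] = (3/8)·(26/5) + (1/4)·(13/2) + (3/8)·(31/5) = 59/10.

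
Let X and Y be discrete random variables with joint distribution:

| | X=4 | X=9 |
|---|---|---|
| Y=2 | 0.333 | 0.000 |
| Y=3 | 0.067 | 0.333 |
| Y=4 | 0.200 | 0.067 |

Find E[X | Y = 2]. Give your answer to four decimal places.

P(Y = 2) = 0.333.
Summing X·P(X=x,Y=y) over the conditioning event gives 1.332.
E[X | Y = 2] = (1.332) / (0.333) = 4.0000.

4.0000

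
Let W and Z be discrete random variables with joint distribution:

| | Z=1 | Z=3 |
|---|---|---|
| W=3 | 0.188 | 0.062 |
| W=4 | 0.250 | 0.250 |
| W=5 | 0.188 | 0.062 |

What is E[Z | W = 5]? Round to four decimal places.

1.4960

P(W = 5) = 0.250.
Σ Z·P over the event = 1·(0.188) + 3·(0.062) = 0.374.
E[Z | W = 5] = (0.374) / (0.250) = 1.4960.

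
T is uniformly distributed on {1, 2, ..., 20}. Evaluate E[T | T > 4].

25/2

P(T > 4) = 4/5.
E[T | T > 4] = (10) / (4/5) = 25/2.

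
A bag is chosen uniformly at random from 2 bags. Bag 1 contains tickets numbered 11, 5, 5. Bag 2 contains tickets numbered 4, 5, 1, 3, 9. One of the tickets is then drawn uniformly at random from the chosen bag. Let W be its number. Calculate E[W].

E[W | bag 1] = (11+5+5)/3 = 7.
E[W | bag 2] = (4+5+1+3+9)/5 = 22/5.
By the law of total expectation,
E[W] = (1/2)·(7) + (1/2)·(22/5) = 57/10.

57/10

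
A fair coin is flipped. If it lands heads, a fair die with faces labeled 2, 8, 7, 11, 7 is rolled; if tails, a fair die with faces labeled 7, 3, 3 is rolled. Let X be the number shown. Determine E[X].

E[X | heads] = (2+8+7+11+7)/5 = 7.
E[X | tails] = (7+3+3)/3 = 13/3.
By the law of total expectation,
E[X] = (1/2)·(7) + (1/2)·(13/3) = 17/3.

17/3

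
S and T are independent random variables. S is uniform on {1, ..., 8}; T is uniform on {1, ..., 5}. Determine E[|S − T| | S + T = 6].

12/5

Outcomes with S + T = 6: (1,5), (2,4), (3,3), (4,2), (5,1), each with probability 1/40.
E[|S − T| | S + T = 6] = (4 + 2 + 0 + 2 + 4) / 5 = 12/5.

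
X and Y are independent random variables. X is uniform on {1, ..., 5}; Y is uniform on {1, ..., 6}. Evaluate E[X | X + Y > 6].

P(X + Y > 6) = 1/2.
Summing X·P(x,y) over outcomes with X + Y > 6 gives 11/6.
E[X | X + Y > 6] = (11/6) / (1/2) = 11/3.

11/3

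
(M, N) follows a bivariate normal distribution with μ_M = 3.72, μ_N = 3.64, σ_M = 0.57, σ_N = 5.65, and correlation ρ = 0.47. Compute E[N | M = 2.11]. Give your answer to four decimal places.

For a bivariate normal, E[N | M=x] = μ_N + ρ·(σ_N/σ_M)·(x − μ_M).
E[N | M=2.11] = 3.64 + (0.47)·(5.65/0.57)·(2.11 − (3.72)) = 3.64 + (4.65877)·(-1.61) = -3.8606.

-3.8606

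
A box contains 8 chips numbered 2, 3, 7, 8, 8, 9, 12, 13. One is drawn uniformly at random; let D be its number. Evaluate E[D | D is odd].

P(D is odd) = 1/2.
Σ over the event: 3·1/8 + 7·1/8 + 9·1/8 + 13·1/8 = 4.
E[D | D is odd] = (4) / (1/2) = 8.

8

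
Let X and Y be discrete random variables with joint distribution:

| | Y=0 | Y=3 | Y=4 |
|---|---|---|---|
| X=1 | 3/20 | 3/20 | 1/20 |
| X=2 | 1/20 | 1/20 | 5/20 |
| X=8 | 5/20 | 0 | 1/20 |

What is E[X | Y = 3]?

5/4

P(Y = 3) = 1/5.
Σ X·P over the event = 1·(3/20) + 2·(1/20) = 1/4.
E[X | Y = 3] = (1/4) / (1/5) = 5/4.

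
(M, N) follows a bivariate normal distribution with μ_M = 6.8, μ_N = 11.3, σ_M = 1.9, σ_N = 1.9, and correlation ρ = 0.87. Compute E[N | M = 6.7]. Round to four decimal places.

11.2130

For a bivariate normal, E[N | M=x] = μ_N + ρ·(σ_N/σ_M)·(x − μ_M).
E[N | M=6.7] = 11.3 + (0.87)·(1.9/1.9)·(6.7 − (6.8)) = 11.3 + (0.87)·(-0.1) = 11.2130.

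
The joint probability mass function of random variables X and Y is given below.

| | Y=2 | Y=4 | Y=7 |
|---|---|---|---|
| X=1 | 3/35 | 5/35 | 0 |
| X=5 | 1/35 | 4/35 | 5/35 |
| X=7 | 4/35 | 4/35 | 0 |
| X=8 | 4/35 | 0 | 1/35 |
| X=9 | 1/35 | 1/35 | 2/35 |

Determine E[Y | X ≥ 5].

P(X ≥ 5) = 27/35.
Summing Y·P(X=x,Y=y) over the conditioning event gives 16/5.
E[Y | X ≥ 5] = (16/5) / (27/35) = 112/27.

112/27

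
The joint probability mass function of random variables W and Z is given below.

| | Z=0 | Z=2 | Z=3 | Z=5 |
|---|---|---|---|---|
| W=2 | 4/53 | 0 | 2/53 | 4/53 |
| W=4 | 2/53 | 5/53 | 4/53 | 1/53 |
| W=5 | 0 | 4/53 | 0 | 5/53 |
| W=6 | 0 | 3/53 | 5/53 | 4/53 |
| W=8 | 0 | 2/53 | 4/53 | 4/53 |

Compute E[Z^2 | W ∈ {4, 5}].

74/7

P(W ∈ {4, 5}) = 21/53.
Σ Z^2·P over the event = 0·(2/53) + 4·(5/53) + 9·(4/53) + 25·(1/53) + 4·(4/53) + 25·(5/53) = 222/53.
E[Z^2 | W ∈ {4, 5}] = (222/53) / (21/53) = 74/7.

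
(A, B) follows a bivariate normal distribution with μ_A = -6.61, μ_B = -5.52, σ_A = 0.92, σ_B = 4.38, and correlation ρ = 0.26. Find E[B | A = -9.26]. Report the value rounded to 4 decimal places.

-8.8002

E[B | A=x] = μ_B + ρ(σ_B/σ_A)(x − μ_A) for jointly normal variables.
E[B | A=-9.26] = -5.52 + (0.26)·(4.38/0.92)·(-9.26 − (-6.61)) = -5.52 + (1.2378)·(-2.65) = -8.8002.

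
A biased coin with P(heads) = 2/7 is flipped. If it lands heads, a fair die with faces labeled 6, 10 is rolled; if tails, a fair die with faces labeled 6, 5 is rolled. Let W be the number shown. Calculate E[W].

E[W | heads] = (6+10)/2 = 8.
E[W | tails] = (6+5)/2 = 11/2.
E[W] = (2/7)·(8) + (5/7)·(11/2) = 87/14.

87/14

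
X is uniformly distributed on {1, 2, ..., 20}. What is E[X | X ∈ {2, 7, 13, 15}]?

P(X ∈ {2, 7, 13, 15}) = 1/5.
Σ over the event: 2·1/20 + 7·1/20 + 13·1/20 + 15·1/20 = 37/20.
E[X | X ∈ {2, 7, 13, 15}] = (37/20) / (1/5) = 37/4.

37/4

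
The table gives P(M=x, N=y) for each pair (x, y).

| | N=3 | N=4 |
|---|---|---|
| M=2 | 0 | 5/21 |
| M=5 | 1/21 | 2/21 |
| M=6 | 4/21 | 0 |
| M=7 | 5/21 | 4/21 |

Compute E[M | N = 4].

48/11

P(N = 4) = 11/21.
Summing M·P(M=x,N=y) over the conditioning event gives 16/7.
E[M | N = 4] = (16/7) / (11/21) = 48/11.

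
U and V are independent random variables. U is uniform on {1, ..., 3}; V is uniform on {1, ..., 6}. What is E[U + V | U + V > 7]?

25/3

Outcomes with U + V > 7: (2,6), (3,5), (3,6), each with probability 1/18.
E[U + V | U + V > 7] = (8 + 8 + 9) / 3 = 25/3.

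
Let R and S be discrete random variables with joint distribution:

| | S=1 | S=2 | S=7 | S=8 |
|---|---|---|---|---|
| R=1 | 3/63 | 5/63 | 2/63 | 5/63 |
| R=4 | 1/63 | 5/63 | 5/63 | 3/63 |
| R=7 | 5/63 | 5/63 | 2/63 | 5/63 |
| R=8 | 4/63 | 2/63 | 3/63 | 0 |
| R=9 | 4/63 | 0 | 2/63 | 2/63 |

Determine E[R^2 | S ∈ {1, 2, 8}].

1762/49

P(S ∈ {1, 2, 8}) = 7/9.
Summing R^2·P(R=x,S=y) over the conditioning event gives 1762/63.
E[R^2 | S ∈ {1, 2, 8}] = (1762/63) / (7/9) = 1762/49.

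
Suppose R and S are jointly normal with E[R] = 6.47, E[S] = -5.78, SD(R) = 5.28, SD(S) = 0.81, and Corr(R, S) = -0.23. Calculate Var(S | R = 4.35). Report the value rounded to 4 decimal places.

For a bivariate normal, Var(S | R=x) = σ_S²(1 − ρ²).
Var(S | R=4.35) = (0.81)²·(1 − (-0.23)²) = 0.6561·0.9471 = 0.6214.

0.6214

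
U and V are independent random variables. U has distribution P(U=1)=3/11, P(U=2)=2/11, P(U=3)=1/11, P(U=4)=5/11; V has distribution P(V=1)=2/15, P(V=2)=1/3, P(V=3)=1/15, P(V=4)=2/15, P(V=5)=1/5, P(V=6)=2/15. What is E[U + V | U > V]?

P(U > V) = 17/55.
Summing (U+V)·P(x,y) over outcomes with U > V gives 56/33.
E[U + V | U > V] = (56/33) / (17/55) = 280/51.

280/51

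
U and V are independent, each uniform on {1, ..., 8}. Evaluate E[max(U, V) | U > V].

6

P(U > V) = 7/16.
Summing max(U,V)·P(x,y) over outcomes with U > V gives 21/8.
E[max(U, V) | U > V] = (21/8) / (7/16) = 6.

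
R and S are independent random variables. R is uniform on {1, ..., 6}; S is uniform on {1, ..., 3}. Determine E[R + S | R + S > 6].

P(R + S > 6) = 1/3.
Summing (R+S)·P(x,y) over outcomes with R + S > 6 gives 23/9.
E[R + S | R + S > 6] = (23/9) / (1/3) = 23/3.

23/3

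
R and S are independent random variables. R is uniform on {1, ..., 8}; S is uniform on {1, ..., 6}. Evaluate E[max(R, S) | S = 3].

Outcomes with S = 3: (1,3), (2,3), (3,3), (4,3), (5,3), (6,3), (7,3), (8,3), each with probability 1/48.
E[max(R, S) | S = 3] = (3 + 3 + 3 + 4 + 5 + 6 + 7 + 8) / 8 = 39/8.

39/8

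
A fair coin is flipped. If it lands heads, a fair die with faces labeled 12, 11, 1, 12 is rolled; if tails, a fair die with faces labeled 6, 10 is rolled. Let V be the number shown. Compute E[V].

E[V | heads] = (12+11+1+12)/4 = 9.
E[V | tails] = (6+10)/2 = 8.
By the law of total expectation,
E[V] = (1/2)·(9) + (1/2)·(8) = 17/2.

17/2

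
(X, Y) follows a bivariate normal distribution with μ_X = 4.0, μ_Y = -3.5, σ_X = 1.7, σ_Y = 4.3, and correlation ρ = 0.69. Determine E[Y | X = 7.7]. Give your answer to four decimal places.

For a bivariate normal, E[Y | X=x] = μ_Y + ρ·(σ_Y/σ_X)·(x − μ_X).
E[Y | X=7.7] = -3.5 + (0.69)·(4.3/1.7)·(7.7 − (4.0)) = -3.5 + (1.7453)·(3.7) = 2.9576.

2.9576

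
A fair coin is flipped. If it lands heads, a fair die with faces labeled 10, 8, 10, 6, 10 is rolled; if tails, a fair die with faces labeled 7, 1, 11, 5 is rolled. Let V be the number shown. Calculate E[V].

37/5

E[V | heads] = (10+8+10+6+10)/5 = 44/5.
E[V | tails] = (7+1+11+5)/4 = 6.
E[V] = (1/2)·(44/5) + (1/2)·(6) = 37/5.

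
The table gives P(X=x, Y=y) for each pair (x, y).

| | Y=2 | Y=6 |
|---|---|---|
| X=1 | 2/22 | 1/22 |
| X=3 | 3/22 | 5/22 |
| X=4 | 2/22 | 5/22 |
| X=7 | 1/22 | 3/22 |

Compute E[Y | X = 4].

P(X = 4) = 7/22.
Σ Y·P over the event = 2·(2/22) + 6·(5/22) = 17/11.
E[Y | X = 4] = (17/11) / (7/22) = 34/7.

34/7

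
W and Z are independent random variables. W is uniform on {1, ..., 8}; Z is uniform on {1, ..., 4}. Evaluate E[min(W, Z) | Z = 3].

P(Z = 3) = 1/4.
Summing min(W,Z)·P(x,y) over outcomes with Z = 3 gives 21/32.
E[min(W, Z) | Z = 3] = (21/32) / (1/4) = 21/8.

21/8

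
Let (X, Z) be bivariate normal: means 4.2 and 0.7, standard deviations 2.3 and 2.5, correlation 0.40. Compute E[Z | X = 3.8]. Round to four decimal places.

0.5261

For a bivariate normal, E[Z | X=x] = μ_Z + ρ·(σ_Z/σ_X)·(x − μ_X).
E[Z | X=3.8] = 0.7 + (0.40)·(2.5/2.3)·(3.8 − (4.2)) = 0.7 + (0.43478)·(-0.4) = 0.5261.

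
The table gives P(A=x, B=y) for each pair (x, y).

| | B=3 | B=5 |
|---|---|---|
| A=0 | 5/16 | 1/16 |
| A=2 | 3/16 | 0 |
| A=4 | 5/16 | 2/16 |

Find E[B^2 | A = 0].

P(A = 0) = 3/8.
Σ B^2·P over the event = 9·(5/16) + 25·(1/16) = 35/8.
E[B^2 | A = 0] = (35/8) / (3/8) = 35/3.

35/3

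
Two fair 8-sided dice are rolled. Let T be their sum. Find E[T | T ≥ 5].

P(T ≥ 5) = 29/32.
E[T | T ≥ 5] = (139/16) / (29/32) = 278/29.

278/29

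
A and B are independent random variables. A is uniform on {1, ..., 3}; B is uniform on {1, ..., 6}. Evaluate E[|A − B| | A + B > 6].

3

P(A + B > 6) = 1/3.
Summing |A−B|·P(x,y) over outcomes with A + B > 6 gives 1.
E[|A − B| | A + B > 6] = (1) / (1/3) = 3.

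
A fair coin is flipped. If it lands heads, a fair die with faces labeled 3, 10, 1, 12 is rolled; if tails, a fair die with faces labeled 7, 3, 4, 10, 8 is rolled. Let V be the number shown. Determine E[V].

E[V | heads] = (3+10+1+12)/4 = 13/2.
E[V | tails] = (7+3+4+10+8)/5 = 32/5.
E[V] = (1/2)·(13/2) + (1/2)·(32/5) = 129/20.

129/20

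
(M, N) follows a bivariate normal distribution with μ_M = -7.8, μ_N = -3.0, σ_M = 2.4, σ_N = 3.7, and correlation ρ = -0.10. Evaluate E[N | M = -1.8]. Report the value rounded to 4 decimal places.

E[N | M=x] = μ_N + ρ(σ_N/σ_M)(x − μ_M) for jointly normal variables.
E[N | M=-1.8] = -3.0 + (-0.10)·(3.7/2.4)·(-1.8 − (-7.8)) = -3.0 + (-0.15417)·(6) = -3.9250.

-3.9250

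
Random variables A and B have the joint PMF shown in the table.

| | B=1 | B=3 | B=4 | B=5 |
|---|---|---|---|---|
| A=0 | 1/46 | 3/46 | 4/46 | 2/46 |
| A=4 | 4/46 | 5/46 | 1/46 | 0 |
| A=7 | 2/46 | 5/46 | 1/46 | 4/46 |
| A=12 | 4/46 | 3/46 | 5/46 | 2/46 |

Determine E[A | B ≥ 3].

214/35

P(B ≥ 3) = 35/46.
Summing A·P(A=x,B=y) over the conditioning event gives 107/23.
E[A | B ≥ 3] = (107/23) / (35/46) = 214/35.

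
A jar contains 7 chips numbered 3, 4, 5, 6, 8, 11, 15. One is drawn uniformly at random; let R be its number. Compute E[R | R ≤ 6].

P(R ≤ 6) = 4/7.
Σ over the event: 3·1/7 + 4·1/7 + 5·1/7 + 6·1/7 = 18/7.
E[R | R ≤ 6] = (18/7) / (4/7) = 9/2.

9/2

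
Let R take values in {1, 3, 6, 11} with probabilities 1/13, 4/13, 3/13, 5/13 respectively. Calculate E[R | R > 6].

11

P(R > 6) = 5/13.
Σ over the event: 11·5/13 = 55/13.
E[R | R > 6] = (55/13) / (5/13) = 11.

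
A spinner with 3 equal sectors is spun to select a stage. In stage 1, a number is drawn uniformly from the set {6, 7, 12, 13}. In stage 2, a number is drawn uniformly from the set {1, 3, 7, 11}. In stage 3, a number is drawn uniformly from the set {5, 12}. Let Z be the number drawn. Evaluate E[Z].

47/6

E[Z | stage 1] = (6+7+12+13)/4 = 19/2.
E[Z | stage 2] = (1+3+7+11)/4 = 11/2.
E[Z | stage 3] = (5+12)/2 = 17/2.
By the law of total expectation,
E[Z] = (1/3)·(19/2) + (1/3)·(11/2) + (1/3)·(17/2) = 47/6.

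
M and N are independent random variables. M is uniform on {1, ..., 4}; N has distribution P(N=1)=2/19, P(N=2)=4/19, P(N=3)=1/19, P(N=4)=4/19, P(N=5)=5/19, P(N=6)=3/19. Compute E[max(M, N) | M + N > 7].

P(M + N > 7) = 23/76.
Summing max(M,N)·P(x,y) over outcomes with M + N > 7 gives 30/19.
E[max(M, N) | M + N > 7] = (30/19) / (23/76) = 120/23.

120/23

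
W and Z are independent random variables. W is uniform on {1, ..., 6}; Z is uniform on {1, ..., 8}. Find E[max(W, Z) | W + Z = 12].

Outcomes with W + Z = 12: (4,8), (5,7), (6,6), each with probability 1/48.
E[max(W, Z) | W + Z = 12] = (8 + 7 + 6) / 3 = 7.

7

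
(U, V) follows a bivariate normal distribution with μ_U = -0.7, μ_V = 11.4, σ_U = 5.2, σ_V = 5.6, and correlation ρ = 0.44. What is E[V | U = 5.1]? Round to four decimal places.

E[V | U=x] = μ_V + ρ(σ_V/σ_U)(x − μ_U) for jointly normal variables.
E[V | U=5.1] = 11.4 + (0.44)·(5.6/5.2)·(5.1 − (-0.7)) = 11.4 + (0.47385)·(5.8) = 14.1483.

14.1483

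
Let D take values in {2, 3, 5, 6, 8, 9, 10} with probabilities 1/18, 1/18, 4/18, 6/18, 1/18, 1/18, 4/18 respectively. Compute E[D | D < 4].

5/2

P(D < 4) = 1/9.
Σ over the event: 2·1/18 + 3·1/18 = 5/18.
E[D | D < 4] = (5/18) / (1/9) = 5/2.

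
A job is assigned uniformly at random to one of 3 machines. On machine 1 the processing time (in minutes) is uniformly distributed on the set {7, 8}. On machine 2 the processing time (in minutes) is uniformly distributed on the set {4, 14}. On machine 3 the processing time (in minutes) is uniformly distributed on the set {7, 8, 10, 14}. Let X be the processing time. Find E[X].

35/4

E[X | machine 1] = (7+8)/2 = 15/2.
E[X | machine 2] = (4+14)/2 = 9.
E[X | machine 3] = (7+8+10+14)/4 = 39/4.
E[X] = (1/3)·(15/2) + (1/3)·(9) + (1/3)·(39/4) = 35/4.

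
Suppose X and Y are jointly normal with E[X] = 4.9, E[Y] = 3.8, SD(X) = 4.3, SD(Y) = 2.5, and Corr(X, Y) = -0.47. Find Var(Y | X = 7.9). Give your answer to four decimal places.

Var(Y | X=x) = (1 − ρ²)·σ_Y².
Var(Y | X=7.9) = (2.5)²·(1 − (-0.47)²) = 6.25·0.7791 = 4.8694.

4.8694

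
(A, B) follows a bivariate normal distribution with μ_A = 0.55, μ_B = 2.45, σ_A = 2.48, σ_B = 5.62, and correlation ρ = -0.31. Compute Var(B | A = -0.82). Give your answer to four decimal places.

Var(B | A=x) = (1 − ρ²)·σ_B².
Var(B | A=-0.82) = (5.62)²·(1 − (-0.31)²) = 31.5844·0.9039 = 28.5491.

28.5491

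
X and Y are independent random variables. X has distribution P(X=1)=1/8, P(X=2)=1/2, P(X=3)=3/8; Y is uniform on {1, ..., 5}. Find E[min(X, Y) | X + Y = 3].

P(X + Y = 3) = 1/8.
Summing min(X,Y)·P(x,y) over outcomes with X + Y = 3 gives 1/8.
E[min(X, Y) | X + Y = 3] = (1/8) / (1/8) = 1.

1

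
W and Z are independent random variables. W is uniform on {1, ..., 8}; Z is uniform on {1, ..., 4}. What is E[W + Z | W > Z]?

87/11

P(W > Z) = 11/16.
Summing (W+Z)·P(x,y) over outcomes with W > Z gives 87/16.
E[W + Z | W > Z] = (87/16) / (11/16) = 87/11.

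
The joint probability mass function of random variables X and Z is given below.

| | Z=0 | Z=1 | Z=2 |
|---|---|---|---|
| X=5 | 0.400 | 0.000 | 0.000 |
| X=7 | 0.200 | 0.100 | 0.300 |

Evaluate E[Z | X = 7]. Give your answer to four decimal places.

P(X = 7) = 0.600.
Summing Z·P(X=x,Z=y) over the conditioning event gives 0.700.
E[Z | X = 7] = (0.700) / (0.600) = 1.1667.

1.1667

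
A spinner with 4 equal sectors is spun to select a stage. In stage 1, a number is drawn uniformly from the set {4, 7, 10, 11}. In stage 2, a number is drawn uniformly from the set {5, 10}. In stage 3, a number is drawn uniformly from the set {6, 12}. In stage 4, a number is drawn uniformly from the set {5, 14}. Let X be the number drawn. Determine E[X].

E[X | stage 1] = (4+7+10+11)/4 = 8.
E[X | stage 2] = (5+10)/2 = 15/2.
E[X | stage 3] = (6+12)/2 = 9.
E[X | stage 4] = (5+14)/2 = 19/2.
By the law of total expectation,
E[X] = (1/4)·(8) + (1/4)·(15/2) + (1/4)·(9) + (1/4)·(19/2) = 17/2.

17/2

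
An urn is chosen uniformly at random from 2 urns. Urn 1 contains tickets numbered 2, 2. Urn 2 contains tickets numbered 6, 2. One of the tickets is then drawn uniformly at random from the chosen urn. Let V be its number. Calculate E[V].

3

E[V | urn 1] = (2+2)/2 = 2.
E[V | urn 2] = (6+2)/2 = 4.
By the law of total expectation,
E[V] = (1/2)·(2) + (1/2)·(4) = 3.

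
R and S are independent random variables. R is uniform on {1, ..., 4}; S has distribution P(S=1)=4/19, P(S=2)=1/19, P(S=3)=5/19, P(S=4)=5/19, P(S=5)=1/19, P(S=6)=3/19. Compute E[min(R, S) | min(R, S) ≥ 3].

P(min(R, S) ≥ 3) = 7/19.
Summing min(R,S)·P(x,y) over outcomes with min(R, S) ≥ 3 gives 93/76.
E[min(R, S) | min(R, S) ≥ 3] = (93/76) / (7/19) = 93/28.

93/28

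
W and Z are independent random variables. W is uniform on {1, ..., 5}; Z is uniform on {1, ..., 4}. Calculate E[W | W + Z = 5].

Outcomes with W + Z = 5: (1,4), (2,3), (3,2), (4,1), each with probability 1/20.
E[W | W + Z = 5] = (1 + 2 + 3 + 4) / 4 = 5/2.

5/2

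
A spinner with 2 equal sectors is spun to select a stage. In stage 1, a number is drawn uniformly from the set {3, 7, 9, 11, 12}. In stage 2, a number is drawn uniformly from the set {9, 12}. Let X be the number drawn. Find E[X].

189/20

E[X | stage 1] = (3+7+9+11+12)/5 = 42/5.
E[X | stage 2] = (9+12)/2 = 21/2.
E[X] = (1/2)·(42/5) + (1/2)·(21/2) = 189/20.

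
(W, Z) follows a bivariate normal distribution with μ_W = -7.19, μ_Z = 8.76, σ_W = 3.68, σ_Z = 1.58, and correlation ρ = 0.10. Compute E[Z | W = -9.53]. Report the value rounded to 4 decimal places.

For a bivariate normal, E[Z | W=x] = μ_Z + ρ·(σ_Z/σ_W)·(x − μ_W).
E[Z | W=-9.53] = 8.76 + (0.10)·(1.58/3.68)·(-9.53 − (-7.19)) = 8.76 + (0.042935)·(-2.34) = 8.6595.

8.6595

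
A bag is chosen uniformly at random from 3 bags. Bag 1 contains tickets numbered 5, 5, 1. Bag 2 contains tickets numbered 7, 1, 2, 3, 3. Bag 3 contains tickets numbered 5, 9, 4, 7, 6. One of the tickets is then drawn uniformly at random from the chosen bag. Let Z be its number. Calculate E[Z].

196/45

E[Z | bag 1] = (5+5+1)/3 = 11/3.
E[Z | bag 2] = (7+1+2+3+3)/5 = 16/5.
E[Z | bag 3] = (5+9+4+7+6)/5 = 31/5.
By the law of total expectation,
E[Z] = (1/3)·(11/3) + (1/3)·(16/5) + (1/3)·(31/5) = 196/45.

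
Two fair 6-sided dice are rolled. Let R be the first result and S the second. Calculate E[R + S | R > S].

P(R > S) = 5/12.
Summing (R+S)·P(x,y) over outcomes with R > S gives 35/12.
E[R + S | R > S] = (35/12) / (5/12) = 7.

7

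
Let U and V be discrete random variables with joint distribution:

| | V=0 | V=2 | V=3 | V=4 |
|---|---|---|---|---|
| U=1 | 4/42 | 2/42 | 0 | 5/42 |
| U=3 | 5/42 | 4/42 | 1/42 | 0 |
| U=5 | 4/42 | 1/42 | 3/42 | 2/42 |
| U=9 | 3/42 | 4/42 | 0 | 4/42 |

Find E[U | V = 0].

33/8

P(V = 0) = 8/21.
Σ U·P over the event = 1·(4/42) + 3·(5/42) + 5·(4/42) + 9·(3/42) = 11/7.
E[U | V = 0] = (11/7) / (8/21) = 33/8.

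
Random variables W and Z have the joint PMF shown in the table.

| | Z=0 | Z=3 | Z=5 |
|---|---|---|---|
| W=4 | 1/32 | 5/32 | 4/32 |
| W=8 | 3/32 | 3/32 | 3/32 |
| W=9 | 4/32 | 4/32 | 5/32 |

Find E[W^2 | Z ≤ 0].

P(Z ≤ 0) = 1/4.
Σ W^2·P over the event = 16·(1/32) + 64·(3/32) + 81·(4/32) = 133/8.
E[W^2 | Z ≤ 0] = (133/8) / (1/4) = 133/2.

133/2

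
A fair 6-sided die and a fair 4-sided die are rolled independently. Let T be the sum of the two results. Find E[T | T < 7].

32/7

P(T < 7) = 7/12.
Σ over the event: 2·1/24 + 3·1/12 + 4·1/8 + 5·1/6 + 6·1/6 = 8/3.
E[T | T < 7] = (8/3) / (7/12) = 32/7.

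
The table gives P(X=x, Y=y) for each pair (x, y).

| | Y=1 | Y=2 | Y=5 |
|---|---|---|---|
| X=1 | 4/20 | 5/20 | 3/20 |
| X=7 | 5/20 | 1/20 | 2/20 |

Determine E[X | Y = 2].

P(Y = 2) = 3/10.
Σ X·P over the event = 1·(5/20) + 7·(1/20) = 3/5.
E[X | Y = 2] = (3/5) / (3/10) = 2.

2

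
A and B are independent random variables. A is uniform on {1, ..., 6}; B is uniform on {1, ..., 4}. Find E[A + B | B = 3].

P(B = 3) = 1/4.
Summing (A+B)·P(x,y) over outcomes with B = 3 gives 13/8.
E[A + B | B = 3] = (13/8) / (1/4) = 13/2.

13/2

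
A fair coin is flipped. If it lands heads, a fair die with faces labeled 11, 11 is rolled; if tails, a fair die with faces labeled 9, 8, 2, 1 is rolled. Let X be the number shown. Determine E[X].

E[X | heads] = (11+11)/2 = 11.
E[X | tails] = (9+8+2+1)/4 = 5.
E[X] = (1/2)·(11) + (1/2)·(5) = 8.

8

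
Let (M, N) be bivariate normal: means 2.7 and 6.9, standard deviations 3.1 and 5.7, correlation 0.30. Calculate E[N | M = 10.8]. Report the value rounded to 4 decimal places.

The regression of N on M has slope ρ·σ_N/σ_M and passes through (μ_M, μ_N).
E[N | M=10.8] = 6.9 + (0.30)·(5.7/3.1)·(10.8 − (2.7)) = 6.9 + (0.551613)·(8.1) = 11.3681.

11.3681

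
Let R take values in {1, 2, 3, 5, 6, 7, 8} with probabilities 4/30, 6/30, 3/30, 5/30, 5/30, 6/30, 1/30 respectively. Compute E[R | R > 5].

20/3

P(R > 5) = 2/5.
Σ over the event: 6·1/6 + 7·1/5 + 8·1/30 = 8/3.
E[R | R > 5] = (8/3) / (2/5) = 20/3.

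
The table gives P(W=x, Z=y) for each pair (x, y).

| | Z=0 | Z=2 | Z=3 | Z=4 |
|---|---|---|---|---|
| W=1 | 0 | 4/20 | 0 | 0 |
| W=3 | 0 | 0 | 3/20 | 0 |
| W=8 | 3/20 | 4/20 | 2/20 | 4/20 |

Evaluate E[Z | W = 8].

P(W = 8) = 13/20.
Σ Z·P over the event = 0·(3/20) + 2·(4/20) + 3·(2/20) + 4·(4/20) = 3/2.
E[Z | W = 8] = (3/2) / (13/20) = 30/13.

30/13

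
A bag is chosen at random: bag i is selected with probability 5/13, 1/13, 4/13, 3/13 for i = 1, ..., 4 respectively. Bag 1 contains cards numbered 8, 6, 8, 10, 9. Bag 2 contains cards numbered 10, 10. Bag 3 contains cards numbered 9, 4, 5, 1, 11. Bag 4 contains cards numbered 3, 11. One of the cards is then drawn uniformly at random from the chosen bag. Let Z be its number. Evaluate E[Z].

96/13

E[Z | bag 1] = (8+6+8+10+9)/5 = 41/5.
E[Z | bag 2] = (10+10)/2 = 10.
E[Z | bag 3] = (9+4+5+1+11)/5 = 6.
E[Z | bag 4] = (3+11)/2 = 7.
E[Z] = (5/13)·(41/5) + (1/13)·(10) + (4/13)·(6) + (3/13)·(7) = 96/13.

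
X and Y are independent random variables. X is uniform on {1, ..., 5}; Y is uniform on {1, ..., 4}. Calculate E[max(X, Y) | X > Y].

4

Outcomes with X > Y: (2,1), (3,1), (3,2), (4,1), (4,2), (4,3), (5,1), (5,2), (5,3), (5,4), each with probability 1/20.
E[max(X, Y) | X > Y] = (2 + 3 + 3 + 4 + 4 + 4 + 5 + 5 + 5 + 5) / 10 = 4.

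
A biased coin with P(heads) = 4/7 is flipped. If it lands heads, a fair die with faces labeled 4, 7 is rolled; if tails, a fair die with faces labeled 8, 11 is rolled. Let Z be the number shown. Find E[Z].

E[Z | heads] = (4+7)/2 = 11/2.
E[Z | tails] = (8+11)/2 = 19/2.
E[Z] = (4/7)·(11/2) + (3/7)·(19/2) = 101/14.

101/14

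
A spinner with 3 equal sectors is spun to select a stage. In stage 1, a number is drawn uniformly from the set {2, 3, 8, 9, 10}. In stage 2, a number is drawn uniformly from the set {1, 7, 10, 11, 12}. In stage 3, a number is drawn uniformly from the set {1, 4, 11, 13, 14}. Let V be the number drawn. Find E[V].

116/15

E[V | stage 1] = (2+3+8+9+10)/5 = 32/5.
E[V | stage 2] = (1+7+10+11+12)/5 = 41/5.
E[V | stage 3] = (1+4+11+13+14)/5 = 43/5.
By the law of total expectation,
E[V] = (1/3)·(32/5) + (1/3)·(41/5) + (1/3)·(43/5) = 116/15.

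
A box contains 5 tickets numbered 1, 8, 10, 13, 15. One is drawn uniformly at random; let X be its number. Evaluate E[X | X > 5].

23/2

P(X > 5) = 4/5.
Σ over the event: 8·1/5 + 10·1/5 + 13·1/5 + 15·1/5 = 46/5.
E[X | X > 5] = (46/5) / (4/5) = 23/2.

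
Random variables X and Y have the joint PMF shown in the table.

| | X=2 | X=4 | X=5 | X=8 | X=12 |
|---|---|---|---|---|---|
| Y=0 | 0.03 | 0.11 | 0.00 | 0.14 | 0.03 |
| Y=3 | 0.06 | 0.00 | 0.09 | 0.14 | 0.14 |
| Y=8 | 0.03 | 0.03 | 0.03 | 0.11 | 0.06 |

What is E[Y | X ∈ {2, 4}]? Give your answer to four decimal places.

2.5385

P(X ∈ {2, 4}) = 0.26.
Σ Y·P over the event = 0·(0.03) + 3·(0.06) + 8·(0.03) + 0·(0.11) + 8·(0.03) = 0.66.
E[Y | X ∈ {2, 4}] = (0.66) / (0.26) = 2.5385.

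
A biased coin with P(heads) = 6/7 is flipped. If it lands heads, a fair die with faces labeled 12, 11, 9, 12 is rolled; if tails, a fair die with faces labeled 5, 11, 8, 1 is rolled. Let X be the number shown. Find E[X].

E[X | heads] = (12+11+9+12)/4 = 11.
E[X | tails] = (5+11+8+1)/4 = 25/4.
By the law of total expectation,
E[X] = (6/7)·(11) + (1/7)·(25/4) = 289/28.

289/28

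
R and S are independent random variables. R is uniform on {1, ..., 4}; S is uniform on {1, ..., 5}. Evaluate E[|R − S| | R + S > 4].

P(R + S > 4) = 7/10.
Summing |R−S|·P(x,y) over outcomes with R + S > 4 gives 6/5.
E[|R − S| | R + S > 4] = (6/5) / (7/10) = 12/7.

12/7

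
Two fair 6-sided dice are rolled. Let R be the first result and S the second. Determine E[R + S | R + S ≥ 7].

P(R + S ≥ 7) = 7/12.
Summing (R+S)·P(x,y) over outcomes with R + S ≥ 7 gives 91/18.
E[R + S | R + S ≥ 7] = (91/18) / (7/12) = 26/3.

26/3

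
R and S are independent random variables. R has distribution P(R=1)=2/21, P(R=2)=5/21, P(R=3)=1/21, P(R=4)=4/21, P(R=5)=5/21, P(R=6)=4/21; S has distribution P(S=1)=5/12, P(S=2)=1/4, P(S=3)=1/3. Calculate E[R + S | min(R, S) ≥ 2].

P(min(R, S) ≥ 2) = 19/36.
Summing (R+S)·P(x,y) over outcomes with min(R, S) ≥ 2 gives 74/21.
E[R + S | min(R, S) ≥ 2] = (74/21) / (19/36) = 888/133.

888/133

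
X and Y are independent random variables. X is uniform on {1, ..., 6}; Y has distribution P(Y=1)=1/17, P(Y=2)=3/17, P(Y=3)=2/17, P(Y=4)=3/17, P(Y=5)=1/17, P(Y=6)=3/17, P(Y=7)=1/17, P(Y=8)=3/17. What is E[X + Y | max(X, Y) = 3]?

49/10

P(max(X, Y) = 3) = 5/51.
Summing (X+Y)·P(x,y) over outcomes with max(X, Y) = 3 gives 49/102.
E[X + Y | max(X, Y) = 3] = (49/102) / (5/51) = 49/10.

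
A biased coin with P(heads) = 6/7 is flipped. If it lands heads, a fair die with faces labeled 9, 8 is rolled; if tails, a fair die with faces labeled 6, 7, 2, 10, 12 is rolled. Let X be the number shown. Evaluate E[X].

E[X | heads] = (9+8)/2 = 17/2.
E[X | tails] = (6+7+2+10+12)/5 = 37/5.
By the law of total expectation,
E[X] = (6/7)·(17/2) + (1/7)·(37/5) = 292/35.

292/35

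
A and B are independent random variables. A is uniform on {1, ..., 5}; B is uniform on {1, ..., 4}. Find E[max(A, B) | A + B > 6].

9/2

Outcomes with A + B > 6: (3,4), (4,3), (4,4), (5,2), (5,3), (5,4), each with probability 1/20.
E[max(A, B) | A + B > 6] = (4 + 4 + 4 + 5 + 5 + 5) / 6 = 9/2.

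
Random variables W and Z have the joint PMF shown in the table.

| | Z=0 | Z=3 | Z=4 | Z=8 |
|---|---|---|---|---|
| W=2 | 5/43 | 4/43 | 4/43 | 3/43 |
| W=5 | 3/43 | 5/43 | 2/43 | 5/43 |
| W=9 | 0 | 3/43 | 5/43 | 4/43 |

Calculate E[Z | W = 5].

21/5

P(W = 5) = 15/43.
Σ Z·P over the event = 0·(3/43) + 3·(5/43) + 4·(2/43) + 8·(5/43) = 63/43.
E[Z | W = 5] = (63/43) / (15/43) = 21/5.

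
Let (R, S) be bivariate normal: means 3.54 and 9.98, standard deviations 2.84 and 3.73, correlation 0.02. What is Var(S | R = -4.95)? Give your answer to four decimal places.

13.9073

The conditional variance in a bivariate normal is σ_S²(1 − ρ²), independent of x.
Var(S | R=-4.95) = (3.73)²·(1 − (0.02)²) = 13.9129·0.9996 = 13.9073.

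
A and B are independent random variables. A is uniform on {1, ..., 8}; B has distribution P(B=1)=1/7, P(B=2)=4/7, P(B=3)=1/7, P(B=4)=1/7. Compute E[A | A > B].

P(A > B) = 5/7.
Summing A·P(x,y) over outcomes with A > B gives 223/56.
E[A | A > B] = (223/56) / (5/7) = 223/40.

223/40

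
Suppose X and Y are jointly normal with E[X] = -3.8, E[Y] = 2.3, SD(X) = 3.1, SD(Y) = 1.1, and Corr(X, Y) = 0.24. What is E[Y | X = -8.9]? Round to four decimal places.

For a bivariate normal, E[Y | X=x] = μ_Y + ρ·(σ_Y/σ_X)·(x − μ_X).
E[Y | X=-8.9] = 2.3 + (0.24)·(1.1/3.1)·(-8.9 − (-3.8)) = 2.3 + (0.085161)·(-5.1) = 1.8657.

1.8657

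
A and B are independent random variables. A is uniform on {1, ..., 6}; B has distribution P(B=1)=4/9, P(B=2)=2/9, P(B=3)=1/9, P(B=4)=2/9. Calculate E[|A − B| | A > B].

P(A > B) = 35/54.
Summing |A−B|·P(x,y) over outcomes with A > B gives 46/27.
E[|A − B| | A > B] = (46/27) / (35/54) = 92/35.

92/35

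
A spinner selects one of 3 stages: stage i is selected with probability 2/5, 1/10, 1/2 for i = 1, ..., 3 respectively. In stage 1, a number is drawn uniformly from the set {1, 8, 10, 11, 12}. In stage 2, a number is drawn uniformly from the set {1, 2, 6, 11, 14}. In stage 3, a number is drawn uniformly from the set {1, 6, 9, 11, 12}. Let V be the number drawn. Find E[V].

397/50

E[V | stage 1] = (1+8+10+11+12)/5 = 42/5.
E[V | stage 2] = (1+2+6+11+14)/5 = 34/5.
E[V | stage 3] = (1+6+9+11+12)/5 = 39/5.
E[V] = (2/5)·(42/5) + (1/10)·(34/5) + (1/2)·(39/5) = 397/50.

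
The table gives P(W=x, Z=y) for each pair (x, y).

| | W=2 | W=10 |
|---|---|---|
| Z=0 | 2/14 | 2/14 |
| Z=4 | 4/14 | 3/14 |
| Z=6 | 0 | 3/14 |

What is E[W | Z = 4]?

38/7

P(Z = 4) = 1/2.
Σ W·P over the event = 2·(4/14) + 10·(3/14) = 19/7.
E[W | Z = 4] = (19/7) / (1/2) = 38/7.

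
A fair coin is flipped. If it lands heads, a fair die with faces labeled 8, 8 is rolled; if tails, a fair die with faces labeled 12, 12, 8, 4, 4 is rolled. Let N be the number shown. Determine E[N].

E[N | heads] = (8+8)/2 = 8.
E[N | tails] = (12+12+8+4+4)/5 = 8.
E[N] = (1/2)·(8) + (1/2)·(8) = 8.

8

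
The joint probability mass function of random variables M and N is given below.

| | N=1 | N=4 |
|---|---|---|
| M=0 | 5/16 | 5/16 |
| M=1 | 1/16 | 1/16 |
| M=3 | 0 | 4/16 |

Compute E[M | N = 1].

1/6

P(N = 1) = 3/8.
Σ M·P over the event = 0·(5/16) + 1·(1/16) = 1/16.
E[M | N = 1] = (1/16) / (3/8) = 1/6.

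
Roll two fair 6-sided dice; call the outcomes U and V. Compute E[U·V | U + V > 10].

32

Outcomes with U + V > 10: (5,6), (6,5), (6,6), each with probability 1/36.
E[U·V | U + V > 10] = (30 + 30 + 36) / 3 = 32.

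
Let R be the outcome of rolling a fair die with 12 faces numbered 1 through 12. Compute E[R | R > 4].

17/2

Given R > 4, R is equally likely to be any of {5, 6, 7, 8, 9, 10, 11, 12}.
E[R | R > 4] = (5 + 6 + 7 + 8 + 9 + 10 + 11 + 12) / 8 = 17/2.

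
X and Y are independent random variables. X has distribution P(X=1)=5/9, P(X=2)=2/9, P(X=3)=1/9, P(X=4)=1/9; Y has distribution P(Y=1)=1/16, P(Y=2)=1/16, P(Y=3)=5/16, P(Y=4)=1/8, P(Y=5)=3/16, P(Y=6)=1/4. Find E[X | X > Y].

P(X > Y) = 11/144.
Summing X·P(x,y) over outcomes with X > Y gives 19/72.
E[X | X > Y] = (19/72) / (11/144) = 38/11.

38/11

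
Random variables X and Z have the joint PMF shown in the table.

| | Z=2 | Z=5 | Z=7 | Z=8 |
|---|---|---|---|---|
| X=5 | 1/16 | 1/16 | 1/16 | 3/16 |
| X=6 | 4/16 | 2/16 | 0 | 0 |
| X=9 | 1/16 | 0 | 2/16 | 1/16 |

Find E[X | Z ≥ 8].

6

P(Z ≥ 8) = 1/4.
Summing X·P(X=x,Z=y) over the conditioning event gives 3/2.
E[X | Z ≥ 8] = (3/2) / (1/4) = 6.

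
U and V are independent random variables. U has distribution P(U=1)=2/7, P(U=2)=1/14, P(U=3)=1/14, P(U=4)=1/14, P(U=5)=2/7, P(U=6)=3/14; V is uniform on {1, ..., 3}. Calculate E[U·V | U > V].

263/27

P(U > V) = 9/14.
Summing UV·P(x,y) over outcomes with U > V gives 263/42.
E[U·V | U > V] = (263/42) / (9/14) = 263/27.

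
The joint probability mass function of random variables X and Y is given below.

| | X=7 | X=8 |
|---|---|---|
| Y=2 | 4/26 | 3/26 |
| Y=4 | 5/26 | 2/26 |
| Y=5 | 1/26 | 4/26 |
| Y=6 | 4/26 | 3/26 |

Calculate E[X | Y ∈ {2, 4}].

P(Y ∈ {2, 4}) = 7/13.
Σ X·P over the event = 7·(4/26) + 7·(5/26) + 8·(3/26) + 8·(2/26) = 103/26.
E[X | Y ∈ {2, 4}] = (103/26) / (7/13) = 103/14.

103/14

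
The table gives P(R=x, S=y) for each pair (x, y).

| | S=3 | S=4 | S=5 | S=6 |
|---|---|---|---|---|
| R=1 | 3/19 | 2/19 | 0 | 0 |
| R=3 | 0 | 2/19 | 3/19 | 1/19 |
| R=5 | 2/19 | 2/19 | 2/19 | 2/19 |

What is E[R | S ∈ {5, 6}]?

4

P(S ∈ {5, 6}) = 8/19.
Σ R·P over the event = 3·(3/19) + 3·(1/19) + 5·(2/19) + 5·(2/19) = 32/19.
E[R | S ∈ {5, 6}] = (32/19) / (8/19) = 4.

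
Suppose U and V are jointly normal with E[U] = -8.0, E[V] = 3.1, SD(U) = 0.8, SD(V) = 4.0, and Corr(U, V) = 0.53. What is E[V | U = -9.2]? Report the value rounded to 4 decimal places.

The regression of V on U has slope ρ·σ_V/σ_U and passes through (μ_U, μ_V).
E[V | U=-9.2] = 3.1 + (0.53)·(4.0/0.8)·(-9.2 − (-8.0)) = 3.1 + (2.65)·(-1.2) = -0.0800.

-0.0800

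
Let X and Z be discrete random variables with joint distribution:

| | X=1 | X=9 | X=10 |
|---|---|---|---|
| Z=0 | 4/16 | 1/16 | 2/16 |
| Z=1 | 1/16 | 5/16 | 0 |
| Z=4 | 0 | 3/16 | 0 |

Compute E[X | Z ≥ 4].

P(Z ≥ 4) = 3/16.
Summing X·P(X=x,Z=y) over the conditioning event gives 27/16.
E[X | Z ≥ 4] = (27/16) / (3/16) = 9.

9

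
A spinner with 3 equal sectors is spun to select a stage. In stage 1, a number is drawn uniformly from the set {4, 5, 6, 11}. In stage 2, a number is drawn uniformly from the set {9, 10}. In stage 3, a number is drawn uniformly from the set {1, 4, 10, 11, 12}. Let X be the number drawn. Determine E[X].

E[X | stage 1] = (4+5+6+11)/4 = 13/2.
E[X | stage 2] = (9+10)/2 = 19/2.
E[X | stage 3] = (1+4+10+11+12)/5 = 38/5.
E[X] = (1/3)·(13/2) + (1/3)·(19/2) + (1/3)·(38/5) = 118/15.

118/15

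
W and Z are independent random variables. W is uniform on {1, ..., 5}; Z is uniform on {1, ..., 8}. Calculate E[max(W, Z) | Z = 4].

P(Z = 4) = 1/8.
Summing max(W,Z)·P(x,y) over outcomes with Z = 4 gives 21/40.
E[max(W, Z) | Z = 4] = (21/40) / (1/8) = 21/5.

21/5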